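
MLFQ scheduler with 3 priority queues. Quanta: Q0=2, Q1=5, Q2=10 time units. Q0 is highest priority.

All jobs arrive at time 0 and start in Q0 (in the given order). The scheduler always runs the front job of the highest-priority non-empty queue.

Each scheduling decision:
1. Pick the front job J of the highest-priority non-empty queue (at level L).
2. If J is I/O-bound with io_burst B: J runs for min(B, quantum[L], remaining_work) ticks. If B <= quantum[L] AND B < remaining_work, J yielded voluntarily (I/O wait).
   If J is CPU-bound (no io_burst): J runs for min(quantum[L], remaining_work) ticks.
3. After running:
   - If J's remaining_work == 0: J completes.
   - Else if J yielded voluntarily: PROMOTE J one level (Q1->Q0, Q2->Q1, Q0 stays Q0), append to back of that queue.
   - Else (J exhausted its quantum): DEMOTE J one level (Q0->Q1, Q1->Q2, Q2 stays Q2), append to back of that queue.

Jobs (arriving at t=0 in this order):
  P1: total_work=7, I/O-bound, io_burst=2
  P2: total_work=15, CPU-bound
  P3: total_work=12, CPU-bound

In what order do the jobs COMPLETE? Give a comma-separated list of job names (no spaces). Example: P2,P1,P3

t=0-2: P1@Q0 runs 2, rem=5, I/O yield, promote→Q0. Q0=[P2,P3,P1] Q1=[] Q2=[]
t=2-4: P2@Q0 runs 2, rem=13, quantum used, demote→Q1. Q0=[P3,P1] Q1=[P2] Q2=[]
t=4-6: P3@Q0 runs 2, rem=10, quantum used, demote→Q1. Q0=[P1] Q1=[P2,P3] Q2=[]
t=6-8: P1@Q0 runs 2, rem=3, I/O yield, promote→Q0. Q0=[P1] Q1=[P2,P3] Q2=[]
t=8-10: P1@Q0 runs 2, rem=1, I/O yield, promote→Q0. Q0=[P1] Q1=[P2,P3] Q2=[]
t=10-11: P1@Q0 runs 1, rem=0, completes. Q0=[] Q1=[P2,P3] Q2=[]
t=11-16: P2@Q1 runs 5, rem=8, quantum used, demote→Q2. Q0=[] Q1=[P3] Q2=[P2]
t=16-21: P3@Q1 runs 5, rem=5, quantum used, demote→Q2. Q0=[] Q1=[] Q2=[P2,P3]
t=21-29: P2@Q2 runs 8, rem=0, completes. Q0=[] Q1=[] Q2=[P3]
t=29-34: P3@Q2 runs 5, rem=0, completes. Q0=[] Q1=[] Q2=[]

Answer: P1,P2,P3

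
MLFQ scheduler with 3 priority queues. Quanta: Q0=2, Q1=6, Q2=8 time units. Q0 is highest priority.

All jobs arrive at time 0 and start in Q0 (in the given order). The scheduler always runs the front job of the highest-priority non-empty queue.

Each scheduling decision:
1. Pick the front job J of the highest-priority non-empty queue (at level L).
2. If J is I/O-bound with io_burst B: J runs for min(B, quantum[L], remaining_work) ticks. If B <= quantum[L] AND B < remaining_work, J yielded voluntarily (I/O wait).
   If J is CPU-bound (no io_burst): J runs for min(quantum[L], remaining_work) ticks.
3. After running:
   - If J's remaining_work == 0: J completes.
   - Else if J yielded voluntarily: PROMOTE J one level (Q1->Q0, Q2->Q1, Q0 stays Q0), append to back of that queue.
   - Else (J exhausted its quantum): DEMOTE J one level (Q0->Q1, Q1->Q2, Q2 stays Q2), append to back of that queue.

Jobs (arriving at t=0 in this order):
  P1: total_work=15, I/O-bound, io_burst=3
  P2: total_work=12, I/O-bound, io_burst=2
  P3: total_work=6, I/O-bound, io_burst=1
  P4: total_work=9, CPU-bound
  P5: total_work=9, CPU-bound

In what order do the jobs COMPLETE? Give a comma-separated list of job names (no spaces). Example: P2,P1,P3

Answer: P2,P3,P1,P4,P5

Derivation:
t=0-2: P1@Q0 runs 2, rem=13, quantum used, demote→Q1. Q0=[P2,P3,P4,P5] Q1=[P1] Q2=[]
t=2-4: P2@Q0 runs 2, rem=10, I/O yield, promote→Q0. Q0=[P3,P4,P5,P2] Q1=[P1] Q2=[]
t=4-5: P3@Q0 runs 1, rem=5, I/O yield, promote→Q0. Q0=[P4,P5,P2,P3] Q1=[P1] Q2=[]
t=5-7: P4@Q0 runs 2, rem=7, quantum used, demote→Q1. Q0=[P5,P2,P3] Q1=[P1,P4] Q2=[]
t=7-9: P5@Q0 runs 2, rem=7, quantum used, demote→Q1. Q0=[P2,P3] Q1=[P1,P4,P5] Q2=[]
t=9-11: P2@Q0 runs 2, rem=8, I/O yield, promote→Q0. Q0=[P3,P2] Q1=[P1,P4,P5] Q2=[]
t=11-12: P3@Q0 runs 1, rem=4, I/O yield, promote→Q0. Q0=[P2,P3] Q1=[P1,P4,P5] Q2=[]
t=12-14: P2@Q0 runs 2, rem=6, I/O yield, promote→Q0. Q0=[P3,P2] Q1=[P1,P4,P5] Q2=[]
t=14-15: P3@Q0 runs 1, rem=3, I/O yield, promote→Q0. Q0=[P2,P3] Q1=[P1,P4,P5] Q2=[]
t=15-17: P2@Q0 runs 2, rem=4, I/O yield, promote→Q0. Q0=[P3,P2] Q1=[P1,P4,P5] Q2=[]
t=17-18: P3@Q0 runs 1, rem=2, I/O yield, promote→Q0. Q0=[P2,P3] Q1=[P1,P4,P5] Q2=[]
t=18-20: P2@Q0 runs 2, rem=2, I/O yield, promote→Q0. Q0=[P3,P2] Q1=[P1,P4,P5] Q2=[]
t=20-21: P3@Q0 runs 1, rem=1, I/O yield, promote→Q0. Q0=[P2,P3] Q1=[P1,P4,P5] Q2=[]
t=21-23: P2@Q0 runs 2, rem=0, completes. Q0=[P3] Q1=[P1,P4,P5] Q2=[]
t=23-24: P3@Q0 runs 1, rem=0, completes. Q0=[] Q1=[P1,P4,P5] Q2=[]
t=24-27: P1@Q1 runs 3, rem=10, I/O yield, promote→Q0. Q0=[P1] Q1=[P4,P5] Q2=[]
t=27-29: P1@Q0 runs 2, rem=8, quantum used, demote→Q1. Q0=[] Q1=[P4,P5,P1] Q2=[]
t=29-35: P4@Q1 runs 6, rem=1, quantum used, demote→Q2. Q0=[] Q1=[P5,P1] Q2=[P4]
t=35-41: P5@Q1 runs 6, rem=1, quantum used, demote→Q2. Q0=[] Q1=[P1] Q2=[P4,P5]
t=41-44: P1@Q1 runs 3, rem=5, I/O yield, promote→Q0. Q0=[P1] Q1=[] Q2=[P4,P5]
t=44-46: P1@Q0 runs 2, rem=3, quantum used, demote→Q1. Q0=[] Q1=[P1] Q2=[P4,P5]
t=46-49: P1@Q1 runs 3, rem=0, completes. Q0=[] Q1=[] Q2=[P4,P5]
t=49-50: P4@Q2 runs 1, rem=0, completes. Q0=[] Q1=[] Q2=[P5]
t=50-51: P5@Q2 runs 1, rem=0, completes. Q0=[] Q1=[] Q2=[]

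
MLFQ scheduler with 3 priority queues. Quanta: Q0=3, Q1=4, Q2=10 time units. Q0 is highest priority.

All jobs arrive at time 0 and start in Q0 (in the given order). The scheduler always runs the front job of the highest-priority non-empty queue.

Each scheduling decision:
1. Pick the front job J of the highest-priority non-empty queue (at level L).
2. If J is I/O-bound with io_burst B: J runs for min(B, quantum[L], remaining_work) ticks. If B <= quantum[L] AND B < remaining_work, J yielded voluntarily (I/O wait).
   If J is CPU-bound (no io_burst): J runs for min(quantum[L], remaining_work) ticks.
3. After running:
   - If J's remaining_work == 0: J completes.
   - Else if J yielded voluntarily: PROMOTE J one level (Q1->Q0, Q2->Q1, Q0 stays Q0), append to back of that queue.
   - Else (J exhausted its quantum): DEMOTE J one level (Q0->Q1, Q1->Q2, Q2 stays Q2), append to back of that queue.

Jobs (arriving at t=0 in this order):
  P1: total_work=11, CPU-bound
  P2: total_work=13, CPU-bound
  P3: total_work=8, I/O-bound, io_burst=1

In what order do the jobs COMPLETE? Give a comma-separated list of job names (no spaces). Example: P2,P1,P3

Answer: P3,P1,P2

Derivation:
t=0-3: P1@Q0 runs 3, rem=8, quantum used, demote→Q1. Q0=[P2,P3] Q1=[P1] Q2=[]
t=3-6: P2@Q0 runs 3, rem=10, quantum used, demote→Q1. Q0=[P3] Q1=[P1,P2] Q2=[]
t=6-7: P3@Q0 runs 1, rem=7, I/O yield, promote→Q0. Q0=[P3] Q1=[P1,P2] Q2=[]
t=7-8: P3@Q0 runs 1, rem=6, I/O yield, promote→Q0. Q0=[P3] Q1=[P1,P2] Q2=[]
t=8-9: P3@Q0 runs 1, rem=5, I/O yield, promote→Q0. Q0=[P3] Q1=[P1,P2] Q2=[]
t=9-10: P3@Q0 runs 1, rem=4, I/O yield, promote→Q0. Q0=[P3] Q1=[P1,P2] Q2=[]
t=10-11: P3@Q0 runs 1, rem=3, I/O yield, promote→Q0. Q0=[P3] Q1=[P1,P2] Q2=[]
t=11-12: P3@Q0 runs 1, rem=2, I/O yield, promote→Q0. Q0=[P3] Q1=[P1,P2] Q2=[]
t=12-13: P3@Q0 runs 1, rem=1, I/O yield, promote→Q0. Q0=[P3] Q1=[P1,P2] Q2=[]
t=13-14: P3@Q0 runs 1, rem=0, completes. Q0=[] Q1=[P1,P2] Q2=[]
t=14-18: P1@Q1 runs 4, rem=4, quantum used, demote→Q2. Q0=[] Q1=[P2] Q2=[P1]
t=18-22: P2@Q1 runs 4, rem=6, quantum used, demote→Q2. Q0=[] Q1=[] Q2=[P1,P2]
t=22-26: P1@Q2 runs 4, rem=0, completes. Q0=[] Q1=[] Q2=[P2]
t=26-32: P2@Q2 runs 6, rem=0, completes. Q0=[] Q1=[] Q2=[]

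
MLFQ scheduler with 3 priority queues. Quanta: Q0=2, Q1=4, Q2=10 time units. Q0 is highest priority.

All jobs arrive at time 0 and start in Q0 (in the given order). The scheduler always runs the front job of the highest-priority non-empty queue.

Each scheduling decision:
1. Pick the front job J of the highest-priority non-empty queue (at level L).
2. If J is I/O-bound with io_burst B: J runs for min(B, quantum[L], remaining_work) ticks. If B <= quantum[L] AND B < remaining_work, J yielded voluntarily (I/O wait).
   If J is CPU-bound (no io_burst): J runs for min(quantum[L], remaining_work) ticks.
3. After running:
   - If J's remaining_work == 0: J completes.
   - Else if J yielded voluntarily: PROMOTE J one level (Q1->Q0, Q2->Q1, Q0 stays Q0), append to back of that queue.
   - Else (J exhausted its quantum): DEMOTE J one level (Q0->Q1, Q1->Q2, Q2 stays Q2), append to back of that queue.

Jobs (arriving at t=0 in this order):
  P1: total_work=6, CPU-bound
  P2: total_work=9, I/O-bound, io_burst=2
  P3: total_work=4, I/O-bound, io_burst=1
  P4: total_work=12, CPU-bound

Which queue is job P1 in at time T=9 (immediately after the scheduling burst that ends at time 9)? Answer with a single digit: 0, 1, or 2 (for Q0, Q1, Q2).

t=0-2: P1@Q0 runs 2, rem=4, quantum used, demote→Q1. Q0=[P2,P3,P4] Q1=[P1] Q2=[]
t=2-4: P2@Q0 runs 2, rem=7, I/O yield, promote→Q0. Q0=[P3,P4,P2] Q1=[P1] Q2=[]
t=4-5: P3@Q0 runs 1, rem=3, I/O yield, promote→Q0. Q0=[P4,P2,P3] Q1=[P1] Q2=[]
t=5-7: P4@Q0 runs 2, rem=10, quantum used, demote→Q1. Q0=[P2,P3] Q1=[P1,P4] Q2=[]
t=7-9: P2@Q0 runs 2, rem=5, I/O yield, promote→Q0. Q0=[P3,P2] Q1=[P1,P4] Q2=[]
t=9-10: P3@Q0 runs 1, rem=2, I/O yield, promote→Q0. Q0=[P2,P3] Q1=[P1,P4] Q2=[]
t=10-12: P2@Q0 runs 2, rem=3, I/O yield, promote→Q0. Q0=[P3,P2] Q1=[P1,P4] Q2=[]
t=12-13: P3@Q0 runs 1, rem=1, I/O yield, promote→Q0. Q0=[P2,P3] Q1=[P1,P4] Q2=[]
t=13-15: P2@Q0 runs 2, rem=1, I/O yield, promote→Q0. Q0=[P3,P2] Q1=[P1,P4] Q2=[]
t=15-16: P3@Q0 runs 1, rem=0, completes. Q0=[P2] Q1=[P1,P4] Q2=[]
t=16-17: P2@Q0 runs 1, rem=0, completes. Q0=[] Q1=[P1,P4] Q2=[]
t=17-21: P1@Q1 runs 4, rem=0, completes. Q0=[] Q1=[P4] Q2=[]
t=21-25: P4@Q1 runs 4, rem=6, quantum used, demote→Q2. Q0=[] Q1=[] Q2=[P4]
t=25-31: P4@Q2 runs 6, rem=0, completes. Q0=[] Q1=[] Q2=[]

Answer: 1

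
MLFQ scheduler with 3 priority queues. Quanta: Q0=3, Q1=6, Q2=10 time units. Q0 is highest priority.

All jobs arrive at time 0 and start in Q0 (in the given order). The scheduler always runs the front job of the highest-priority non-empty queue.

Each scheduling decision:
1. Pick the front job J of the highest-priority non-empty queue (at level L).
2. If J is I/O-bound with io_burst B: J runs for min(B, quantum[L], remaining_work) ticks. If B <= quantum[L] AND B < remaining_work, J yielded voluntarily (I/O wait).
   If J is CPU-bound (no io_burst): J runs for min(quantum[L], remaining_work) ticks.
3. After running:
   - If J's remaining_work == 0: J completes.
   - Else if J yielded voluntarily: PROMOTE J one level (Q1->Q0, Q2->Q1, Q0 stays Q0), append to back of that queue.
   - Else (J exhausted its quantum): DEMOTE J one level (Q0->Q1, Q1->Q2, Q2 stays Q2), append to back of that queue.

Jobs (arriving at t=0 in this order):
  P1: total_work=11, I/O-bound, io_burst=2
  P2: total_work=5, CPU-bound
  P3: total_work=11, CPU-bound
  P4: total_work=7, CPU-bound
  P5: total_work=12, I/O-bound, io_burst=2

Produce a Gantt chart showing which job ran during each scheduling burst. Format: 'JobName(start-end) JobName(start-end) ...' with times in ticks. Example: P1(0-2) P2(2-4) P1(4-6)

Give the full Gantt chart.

Answer: P1(0-2) P2(2-5) P3(5-8) P4(8-11) P5(11-13) P1(13-15) P5(15-17) P1(17-19) P5(19-21) P1(21-23) P5(23-25) P1(25-27) P5(27-29) P1(29-30) P5(30-32) P2(32-34) P3(34-40) P4(40-44) P3(44-46)

Derivation:
t=0-2: P1@Q0 runs 2, rem=9, I/O yield, promote→Q0. Q0=[P2,P3,P4,P5,P1] Q1=[] Q2=[]
t=2-5: P2@Q0 runs 3, rem=2, quantum used, demote→Q1. Q0=[P3,P4,P5,P1] Q1=[P2] Q2=[]
t=5-8: P3@Q0 runs 3, rem=8, quantum used, demote→Q1. Q0=[P4,P5,P1] Q1=[P2,P3] Q2=[]
t=8-11: P4@Q0 runs 3, rem=4, quantum used, demote→Q1. Q0=[P5,P1] Q1=[P2,P3,P4] Q2=[]
t=11-13: P5@Q0 runs 2, rem=10, I/O yield, promote→Q0. Q0=[P1,P5] Q1=[P2,P3,P4] Q2=[]
t=13-15: P1@Q0 runs 2, rem=7, I/O yield, promote→Q0. Q0=[P5,P1] Q1=[P2,P3,P4] Q2=[]
t=15-17: P5@Q0 runs 2, rem=8, I/O yield, promote→Q0. Q0=[P1,P5] Q1=[P2,P3,P4] Q2=[]
t=17-19: P1@Q0 runs 2, rem=5, I/O yield, promote→Q0. Q0=[P5,P1] Q1=[P2,P3,P4] Q2=[]
t=19-21: P5@Q0 runs 2, rem=6, I/O yield, promote→Q0. Q0=[P1,P5] Q1=[P2,P3,P4] Q2=[]
t=21-23: P1@Q0 runs 2, rem=3, I/O yield, promote→Q0. Q0=[P5,P1] Q1=[P2,P3,P4] Q2=[]
t=23-25: P5@Q0 runs 2, rem=4, I/O yield, promote→Q0. Q0=[P1,P5] Q1=[P2,P3,P4] Q2=[]
t=25-27: P1@Q0 runs 2, rem=1, I/O yield, promote→Q0. Q0=[P5,P1] Q1=[P2,P3,P4] Q2=[]
t=27-29: P5@Q0 runs 2, rem=2, I/O yield, promote→Q0. Q0=[P1,P5] Q1=[P2,P3,P4] Q2=[]
t=29-30: P1@Q0 runs 1, rem=0, completes. Q0=[P5] Q1=[P2,P3,P4] Q2=[]
t=30-32: P5@Q0 runs 2, rem=0, completes. Q0=[] Q1=[P2,P3,P4] Q2=[]
t=32-34: P2@Q1 runs 2, rem=0, completes. Q0=[] Q1=[P3,P4] Q2=[]
t=34-40: P3@Q1 runs 6, rem=2, quantum used, demote→Q2. Q0=[] Q1=[P4] Q2=[P3]
t=40-44: P4@Q1 runs 4, rem=0, completes. Q0=[] Q1=[] Q2=[P3]
t=44-46: P3@Q2 runs 2, rem=0, completes. Q0=[] Q1=[] Q2=[]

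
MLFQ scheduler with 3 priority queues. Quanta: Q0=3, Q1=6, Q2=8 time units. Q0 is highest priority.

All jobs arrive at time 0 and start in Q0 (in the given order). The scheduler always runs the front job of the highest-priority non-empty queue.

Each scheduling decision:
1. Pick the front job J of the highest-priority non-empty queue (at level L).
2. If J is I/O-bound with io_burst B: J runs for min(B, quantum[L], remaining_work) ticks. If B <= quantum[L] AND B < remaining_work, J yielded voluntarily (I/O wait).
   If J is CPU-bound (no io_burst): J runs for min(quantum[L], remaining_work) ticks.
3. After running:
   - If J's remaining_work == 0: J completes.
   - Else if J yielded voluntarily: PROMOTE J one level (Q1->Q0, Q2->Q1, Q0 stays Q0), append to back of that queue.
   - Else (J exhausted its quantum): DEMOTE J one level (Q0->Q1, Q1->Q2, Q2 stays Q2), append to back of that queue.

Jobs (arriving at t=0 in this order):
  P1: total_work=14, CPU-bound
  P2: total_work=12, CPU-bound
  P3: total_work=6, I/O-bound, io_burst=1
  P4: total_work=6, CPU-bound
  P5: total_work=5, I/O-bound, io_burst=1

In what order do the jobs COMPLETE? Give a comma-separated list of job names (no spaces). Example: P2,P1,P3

Answer: P5,P3,P4,P1,P2

Derivation:
t=0-3: P1@Q0 runs 3, rem=11, quantum used, demote→Q1. Q0=[P2,P3,P4,P5] Q1=[P1] Q2=[]
t=3-6: P2@Q0 runs 3, rem=9, quantum used, demote→Q1. Q0=[P3,P4,P5] Q1=[P1,P2] Q2=[]
t=6-7: P3@Q0 runs 1, rem=5, I/O yield, promote→Q0. Q0=[P4,P5,P3] Q1=[P1,P2] Q2=[]
t=7-10: P4@Q0 runs 3, rem=3, quantum used, demote→Q1. Q0=[P5,P3] Q1=[P1,P2,P4] Q2=[]
t=10-11: P5@Q0 runs 1, rem=4, I/O yield, promote→Q0. Q0=[P3,P5] Q1=[P1,P2,P4] Q2=[]
t=11-12: P3@Q0 runs 1, rem=4, I/O yield, promote→Q0. Q0=[P5,P3] Q1=[P1,P2,P4] Q2=[]
t=12-13: P5@Q0 runs 1, rem=3, I/O yield, promote→Q0. Q0=[P3,P5] Q1=[P1,P2,P4] Q2=[]
t=13-14: P3@Q0 runs 1, rem=3, I/O yield, promote→Q0. Q0=[P5,P3] Q1=[P1,P2,P4] Q2=[]
t=14-15: P5@Q0 runs 1, rem=2, I/O yield, promote→Q0. Q0=[P3,P5] Q1=[P1,P2,P4] Q2=[]
t=15-16: P3@Q0 runs 1, rem=2, I/O yield, promote→Q0. Q0=[P5,P3] Q1=[P1,P2,P4] Q2=[]
t=16-17: P5@Q0 runs 1, rem=1, I/O yield, promote→Q0. Q0=[P3,P5] Q1=[P1,P2,P4] Q2=[]
t=17-18: P3@Q0 runs 1, rem=1, I/O yield, promote→Q0. Q0=[P5,P3] Q1=[P1,P2,P4] Q2=[]
t=18-19: P5@Q0 runs 1, rem=0, completes. Q0=[P3] Q1=[P1,P2,P4] Q2=[]
t=19-20: P3@Q0 runs 1, rem=0, completes. Q0=[] Q1=[P1,P2,P4] Q2=[]
t=20-26: P1@Q1 runs 6, rem=5, quantum used, demote→Q2. Q0=[] Q1=[P2,P4] Q2=[P1]
t=26-32: P2@Q1 runs 6, rem=3, quantum used, demote→Q2. Q0=[] Q1=[P4] Q2=[P1,P2]
t=32-35: P4@Q1 runs 3, rem=0, completes. Q0=[] Q1=[] Q2=[P1,P2]
t=35-40: P1@Q2 runs 5, rem=0, completes. Q0=[] Q1=[] Q2=[P2]
t=40-43: P2@Q2 runs 3, rem=0, completes. Q0=[] Q1=[] Q2=[]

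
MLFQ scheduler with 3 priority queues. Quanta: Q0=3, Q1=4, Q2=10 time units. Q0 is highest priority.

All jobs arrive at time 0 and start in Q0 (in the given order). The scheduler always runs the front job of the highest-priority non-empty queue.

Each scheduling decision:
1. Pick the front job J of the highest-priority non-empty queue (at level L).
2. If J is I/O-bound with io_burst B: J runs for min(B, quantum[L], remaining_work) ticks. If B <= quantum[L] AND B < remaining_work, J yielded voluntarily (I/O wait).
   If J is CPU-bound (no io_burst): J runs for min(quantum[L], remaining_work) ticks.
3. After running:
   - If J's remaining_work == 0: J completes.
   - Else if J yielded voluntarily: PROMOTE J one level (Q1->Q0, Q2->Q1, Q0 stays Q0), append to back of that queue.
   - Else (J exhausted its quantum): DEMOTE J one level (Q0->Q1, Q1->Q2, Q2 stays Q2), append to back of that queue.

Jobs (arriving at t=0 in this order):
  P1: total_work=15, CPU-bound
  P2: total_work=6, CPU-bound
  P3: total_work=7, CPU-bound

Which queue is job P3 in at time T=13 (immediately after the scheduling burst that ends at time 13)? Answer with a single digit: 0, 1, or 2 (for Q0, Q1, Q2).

t=0-3: P1@Q0 runs 3, rem=12, quantum used, demote→Q1. Q0=[P2,P3] Q1=[P1] Q2=[]
t=3-6: P2@Q0 runs 3, rem=3, quantum used, demote→Q1. Q0=[P3] Q1=[P1,P2] Q2=[]
t=6-9: P3@Q0 runs 3, rem=4, quantum used, demote→Q1. Q0=[] Q1=[P1,P2,P3] Q2=[]
t=9-13: P1@Q1 runs 4, rem=8, quantum used, demote→Q2. Q0=[] Q1=[P2,P3] Q2=[P1]
t=13-16: P2@Q1 runs 3, rem=0, completes. Q0=[] Q1=[P3] Q2=[P1]
t=16-20: P3@Q1 runs 4, rem=0, completes. Q0=[] Q1=[] Q2=[P1]
t=20-28: P1@Q2 runs 8, rem=0, completes. Q0=[] Q1=[] Q2=[]

Answer: 1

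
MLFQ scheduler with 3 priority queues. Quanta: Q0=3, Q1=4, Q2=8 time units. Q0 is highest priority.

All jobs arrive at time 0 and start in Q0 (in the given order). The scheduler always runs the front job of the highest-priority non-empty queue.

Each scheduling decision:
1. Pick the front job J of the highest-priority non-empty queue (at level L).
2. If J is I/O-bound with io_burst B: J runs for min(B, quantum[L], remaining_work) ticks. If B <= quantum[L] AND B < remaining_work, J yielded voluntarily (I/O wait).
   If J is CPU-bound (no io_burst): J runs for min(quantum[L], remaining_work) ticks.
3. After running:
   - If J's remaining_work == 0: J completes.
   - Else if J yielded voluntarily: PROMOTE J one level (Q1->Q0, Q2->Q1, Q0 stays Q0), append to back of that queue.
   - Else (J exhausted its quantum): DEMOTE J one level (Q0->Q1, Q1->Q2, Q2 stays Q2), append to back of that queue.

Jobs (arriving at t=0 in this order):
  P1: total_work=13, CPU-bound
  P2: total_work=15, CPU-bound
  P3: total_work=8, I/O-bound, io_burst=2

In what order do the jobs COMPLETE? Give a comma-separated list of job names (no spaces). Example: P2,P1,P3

Answer: P3,P1,P2

Derivation:
t=0-3: P1@Q0 runs 3, rem=10, quantum used, demote→Q1. Q0=[P2,P3] Q1=[P1] Q2=[]
t=3-6: P2@Q0 runs 3, rem=12, quantum used, demote→Q1. Q0=[P3] Q1=[P1,P2] Q2=[]
t=6-8: P3@Q0 runs 2, rem=6, I/O yield, promote→Q0. Q0=[P3] Q1=[P1,P2] Q2=[]
t=8-10: P3@Q0 runs 2, rem=4, I/O yield, promote→Q0. Q0=[P3] Q1=[P1,P2] Q2=[]
t=10-12: P3@Q0 runs 2, rem=2, I/O yield, promote→Q0. Q0=[P3] Q1=[P1,P2] Q2=[]
t=12-14: P3@Q0 runs 2, rem=0, completes. Q0=[] Q1=[P1,P2] Q2=[]
t=14-18: P1@Q1 runs 4, rem=6, quantum used, demote→Q2. Q0=[] Q1=[P2] Q2=[P1]
t=18-22: P2@Q1 runs 4, rem=8, quantum used, demote→Q2. Q0=[] Q1=[] Q2=[P1,P2]
t=22-28: P1@Q2 runs 6, rem=0, completes. Q0=[] Q1=[] Q2=[P2]
t=28-36: P2@Q2 runs 8, rem=0, completes. Q0=[] Q1=[] Q2=[]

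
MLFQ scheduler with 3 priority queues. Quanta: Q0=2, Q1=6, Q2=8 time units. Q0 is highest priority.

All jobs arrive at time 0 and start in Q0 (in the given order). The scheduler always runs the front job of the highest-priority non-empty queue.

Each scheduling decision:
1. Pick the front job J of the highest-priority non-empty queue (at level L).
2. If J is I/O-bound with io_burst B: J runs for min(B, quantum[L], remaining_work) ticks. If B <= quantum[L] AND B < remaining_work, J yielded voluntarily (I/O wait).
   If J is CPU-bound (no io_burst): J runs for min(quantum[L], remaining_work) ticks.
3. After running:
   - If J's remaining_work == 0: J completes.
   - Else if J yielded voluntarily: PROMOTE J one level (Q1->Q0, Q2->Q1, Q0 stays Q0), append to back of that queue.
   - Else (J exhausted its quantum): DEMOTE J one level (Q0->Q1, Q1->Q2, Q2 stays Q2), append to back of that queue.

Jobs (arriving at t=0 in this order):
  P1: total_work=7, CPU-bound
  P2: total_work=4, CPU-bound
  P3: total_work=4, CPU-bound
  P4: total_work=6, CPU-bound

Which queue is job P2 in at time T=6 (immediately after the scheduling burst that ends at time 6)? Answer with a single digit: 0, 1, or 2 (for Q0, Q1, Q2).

t=0-2: P1@Q0 runs 2, rem=5, quantum used, demote→Q1. Q0=[P2,P3,P4] Q1=[P1] Q2=[]
t=2-4: P2@Q0 runs 2, rem=2, quantum used, demote→Q1. Q0=[P3,P4] Q1=[P1,P2] Q2=[]
t=4-6: P3@Q0 runs 2, rem=2, quantum used, demote→Q1. Q0=[P4] Q1=[P1,P2,P3] Q2=[]
t=6-8: P4@Q0 runs 2, rem=4, quantum used, demote→Q1. Q0=[] Q1=[P1,P2,P3,P4] Q2=[]
t=8-13: P1@Q1 runs 5, rem=0, completes. Q0=[] Q1=[P2,P3,P4] Q2=[]
t=13-15: P2@Q1 runs 2, rem=0, completes. Q0=[] Q1=[P3,P4] Q2=[]
t=15-17: P3@Q1 runs 2, rem=0, completes. Q0=[] Q1=[P4] Q2=[]
t=17-21: P4@Q1 runs 4, rem=0, completes. Q0=[] Q1=[] Q2=[]

Answer: 1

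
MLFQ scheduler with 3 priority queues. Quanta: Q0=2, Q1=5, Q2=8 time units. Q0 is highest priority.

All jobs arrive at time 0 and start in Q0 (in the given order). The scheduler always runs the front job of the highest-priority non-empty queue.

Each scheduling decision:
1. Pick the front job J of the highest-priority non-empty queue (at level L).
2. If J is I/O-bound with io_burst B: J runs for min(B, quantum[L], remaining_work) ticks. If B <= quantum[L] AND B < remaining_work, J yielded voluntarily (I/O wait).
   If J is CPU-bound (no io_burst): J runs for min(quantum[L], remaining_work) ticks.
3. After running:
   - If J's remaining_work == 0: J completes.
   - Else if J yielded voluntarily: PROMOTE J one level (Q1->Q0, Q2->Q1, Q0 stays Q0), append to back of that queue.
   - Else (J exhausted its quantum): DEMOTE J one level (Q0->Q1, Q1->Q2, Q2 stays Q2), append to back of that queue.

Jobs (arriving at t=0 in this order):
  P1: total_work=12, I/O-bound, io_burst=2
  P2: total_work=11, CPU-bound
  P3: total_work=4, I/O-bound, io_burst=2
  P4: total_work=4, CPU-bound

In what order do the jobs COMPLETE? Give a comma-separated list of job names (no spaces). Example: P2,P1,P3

Answer: P3,P1,P4,P2

Derivation:
t=0-2: P1@Q0 runs 2, rem=10, I/O yield, promote→Q0. Q0=[P2,P3,P4,P1] Q1=[] Q2=[]
t=2-4: P2@Q0 runs 2, rem=9, quantum used, demote→Q1. Q0=[P3,P4,P1] Q1=[P2] Q2=[]
t=4-6: P3@Q0 runs 2, rem=2, I/O yield, promote→Q0. Q0=[P4,P1,P3] Q1=[P2] Q2=[]
t=6-8: P4@Q0 runs 2, rem=2, quantum used, demote→Q1. Q0=[P1,P3] Q1=[P2,P4] Q2=[]
t=8-10: P1@Q0 runs 2, rem=8, I/O yield, promote→Q0. Q0=[P3,P1] Q1=[P2,P4] Q2=[]
t=10-12: P3@Q0 runs 2, rem=0, completes. Q0=[P1] Q1=[P2,P4] Q2=[]
t=12-14: P1@Q0 runs 2, rem=6, I/O yield, promote→Q0. Q0=[P1] Q1=[P2,P4] Q2=[]
t=14-16: P1@Q0 runs 2, rem=4, I/O yield, promote→Q0. Q0=[P1] Q1=[P2,P4] Q2=[]
t=16-18: P1@Q0 runs 2, rem=2, I/O yield, promote→Q0. Q0=[P1] Q1=[P2,P4] Q2=[]
t=18-20: P1@Q0 runs 2, rem=0, completes. Q0=[] Q1=[P2,P4] Q2=[]
t=20-25: P2@Q1 runs 5, rem=4, quantum used, demote→Q2. Q0=[] Q1=[P4] Q2=[P2]
t=25-27: P4@Q1 runs 2, rem=0, completes. Q0=[] Q1=[] Q2=[P2]
t=27-31: P2@Q2 runs 4, rem=0, completes. Q0=[] Q1=[] Q2=[]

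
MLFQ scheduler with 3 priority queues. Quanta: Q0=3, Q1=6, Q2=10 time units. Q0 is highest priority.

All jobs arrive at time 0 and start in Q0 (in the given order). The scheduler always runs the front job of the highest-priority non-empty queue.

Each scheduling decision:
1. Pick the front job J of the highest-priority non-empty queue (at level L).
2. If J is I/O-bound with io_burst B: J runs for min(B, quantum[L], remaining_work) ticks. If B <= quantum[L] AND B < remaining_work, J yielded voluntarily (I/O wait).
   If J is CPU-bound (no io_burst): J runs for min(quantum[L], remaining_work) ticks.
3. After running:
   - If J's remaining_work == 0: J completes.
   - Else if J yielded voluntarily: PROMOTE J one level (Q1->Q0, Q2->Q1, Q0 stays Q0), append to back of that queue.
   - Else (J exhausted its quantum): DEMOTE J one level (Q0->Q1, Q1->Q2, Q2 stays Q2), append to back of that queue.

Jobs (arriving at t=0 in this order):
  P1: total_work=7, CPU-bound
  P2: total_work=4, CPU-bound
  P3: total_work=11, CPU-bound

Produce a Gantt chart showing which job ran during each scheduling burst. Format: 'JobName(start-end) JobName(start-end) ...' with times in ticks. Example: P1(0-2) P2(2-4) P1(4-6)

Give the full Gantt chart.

t=0-3: P1@Q0 runs 3, rem=4, quantum used, demote→Q1. Q0=[P2,P3] Q1=[P1] Q2=[]
t=3-6: P2@Q0 runs 3, rem=1, quantum used, demote→Q1. Q0=[P3] Q1=[P1,P2] Q2=[]
t=6-9: P3@Q0 runs 3, rem=8, quantum used, demote→Q1. Q0=[] Q1=[P1,P2,P3] Q2=[]
t=9-13: P1@Q1 runs 4, rem=0, completes. Q0=[] Q1=[P2,P3] Q2=[]
t=13-14: P2@Q1 runs 1, rem=0, completes. Q0=[] Q1=[P3] Q2=[]
t=14-20: P3@Q1 runs 6, rem=2, quantum used, demote→Q2. Q0=[] Q1=[] Q2=[P3]
t=20-22: P3@Q2 runs 2, rem=0, completes. Q0=[] Q1=[] Q2=[]

Answer: P1(0-3) P2(3-6) P3(6-9) P1(9-13) P2(13-14) P3(14-20) P3(20-22)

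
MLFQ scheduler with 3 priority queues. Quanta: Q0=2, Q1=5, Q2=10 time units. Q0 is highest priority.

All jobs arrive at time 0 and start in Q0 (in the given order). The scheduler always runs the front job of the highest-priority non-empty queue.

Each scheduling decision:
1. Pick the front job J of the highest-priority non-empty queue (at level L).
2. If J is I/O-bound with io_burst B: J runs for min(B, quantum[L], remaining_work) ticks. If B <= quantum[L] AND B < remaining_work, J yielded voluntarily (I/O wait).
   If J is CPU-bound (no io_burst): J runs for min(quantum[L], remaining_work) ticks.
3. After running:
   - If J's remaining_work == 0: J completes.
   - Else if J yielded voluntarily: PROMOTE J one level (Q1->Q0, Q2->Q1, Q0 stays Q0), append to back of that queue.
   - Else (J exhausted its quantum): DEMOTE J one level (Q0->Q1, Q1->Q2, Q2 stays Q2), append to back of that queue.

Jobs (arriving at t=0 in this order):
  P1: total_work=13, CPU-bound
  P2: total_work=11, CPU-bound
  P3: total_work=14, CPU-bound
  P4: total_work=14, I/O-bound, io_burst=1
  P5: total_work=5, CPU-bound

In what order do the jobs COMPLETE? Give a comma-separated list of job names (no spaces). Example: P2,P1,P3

t=0-2: P1@Q0 runs 2, rem=11, quantum used, demote→Q1. Q0=[P2,P3,P4,P5] Q1=[P1] Q2=[]
t=2-4: P2@Q0 runs 2, rem=9, quantum used, demote→Q1. Q0=[P3,P4,P5] Q1=[P1,P2] Q2=[]
t=4-6: P3@Q0 runs 2, rem=12, quantum used, demote→Q1. Q0=[P4,P5] Q1=[P1,P2,P3] Q2=[]
t=6-7: P4@Q0 runs 1, rem=13, I/O yield, promote→Q0. Q0=[P5,P4] Q1=[P1,P2,P3] Q2=[]
t=7-9: P5@Q0 runs 2, rem=3, quantum used, demote→Q1. Q0=[P4] Q1=[P1,P2,P3,P5] Q2=[]
t=9-10: P4@Q0 runs 1, rem=12, I/O yield, promote→Q0. Q0=[P4] Q1=[P1,P2,P3,P5] Q2=[]
t=10-11: P4@Q0 runs 1, rem=11, I/O yield, promote→Q0. Q0=[P4] Q1=[P1,P2,P3,P5] Q2=[]
t=11-12: P4@Q0 runs 1, rem=10, I/O yield, promote→Q0. Q0=[P4] Q1=[P1,P2,P3,P5] Q2=[]
t=12-13: P4@Q0 runs 1, rem=9, I/O yield, promote→Q0. Q0=[P4] Q1=[P1,P2,P3,P5] Q2=[]
t=13-14: P4@Q0 runs 1, rem=8, I/O yield, promote→Q0. Q0=[P4] Q1=[P1,P2,P3,P5] Q2=[]
t=14-15: P4@Q0 runs 1, rem=7, I/O yield, promote→Q0. Q0=[P4] Q1=[P1,P2,P3,P5] Q2=[]
t=15-16: P4@Q0 runs 1, rem=6, I/O yield, promote→Q0. Q0=[P4] Q1=[P1,P2,P3,P5] Q2=[]
t=16-17: P4@Q0 runs 1, rem=5, I/O yield, promote→Q0. Q0=[P4] Q1=[P1,P2,P3,P5] Q2=[]
t=17-18: P4@Q0 runs 1, rem=4, I/O yield, promote→Q0. Q0=[P4] Q1=[P1,P2,P3,P5] Q2=[]
t=18-19: P4@Q0 runs 1, rem=3, I/O yield, promote→Q0. Q0=[P4] Q1=[P1,P2,P3,P5] Q2=[]
t=19-20: P4@Q0 runs 1, rem=2, I/O yield, promote→Q0. Q0=[P4] Q1=[P1,P2,P3,P5] Q2=[]
t=20-21: P4@Q0 runs 1, rem=1, I/O yield, promote→Q0. Q0=[P4] Q1=[P1,P2,P3,P5] Q2=[]
t=21-22: P4@Q0 runs 1, rem=0, completes. Q0=[] Q1=[P1,P2,P3,P5] Q2=[]
t=22-27: P1@Q1 runs 5, rem=6, quantum used, demote→Q2. Q0=[] Q1=[P2,P3,P5] Q2=[P1]
t=27-32: P2@Q1 runs 5, rem=4, quantum used, demote→Q2. Q0=[] Q1=[P3,P5] Q2=[P1,P2]
t=32-37: P3@Q1 runs 5, rem=7, quantum used, demote→Q2. Q0=[] Q1=[P5] Q2=[P1,P2,P3]
t=37-40: P5@Q1 runs 3, rem=0, completes. Q0=[] Q1=[] Q2=[P1,P2,P3]
t=40-46: P1@Q2 runs 6, rem=0, completes. Q0=[] Q1=[] Q2=[P2,P3]
t=46-50: P2@Q2 runs 4, rem=0, completes. Q0=[] Q1=[] Q2=[P3]
t=50-57: P3@Q2 runs 7, rem=0, completes. Q0=[] Q1=[] Q2=[]

Answer: P4,P5,P1,P2,P3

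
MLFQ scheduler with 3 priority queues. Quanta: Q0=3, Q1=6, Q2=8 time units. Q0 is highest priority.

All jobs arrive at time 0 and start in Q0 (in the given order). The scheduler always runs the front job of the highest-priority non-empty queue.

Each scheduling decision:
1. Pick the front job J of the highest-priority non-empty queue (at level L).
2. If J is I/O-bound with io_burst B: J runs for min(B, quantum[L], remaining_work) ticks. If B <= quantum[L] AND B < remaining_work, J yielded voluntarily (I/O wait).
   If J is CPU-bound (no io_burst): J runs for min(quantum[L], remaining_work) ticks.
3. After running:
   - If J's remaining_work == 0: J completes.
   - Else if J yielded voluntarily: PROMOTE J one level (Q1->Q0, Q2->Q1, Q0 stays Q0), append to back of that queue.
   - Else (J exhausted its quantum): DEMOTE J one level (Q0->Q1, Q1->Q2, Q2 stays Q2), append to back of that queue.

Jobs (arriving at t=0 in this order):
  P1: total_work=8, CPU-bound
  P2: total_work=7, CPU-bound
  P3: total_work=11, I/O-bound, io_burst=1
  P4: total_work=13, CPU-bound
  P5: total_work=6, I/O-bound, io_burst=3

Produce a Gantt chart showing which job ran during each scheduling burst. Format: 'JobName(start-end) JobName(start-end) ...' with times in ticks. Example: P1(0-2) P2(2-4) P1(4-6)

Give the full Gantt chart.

Answer: P1(0-3) P2(3-6) P3(6-7) P4(7-10) P5(10-13) P3(13-14) P5(14-17) P3(17-18) P3(18-19) P3(19-20) P3(20-21) P3(21-22) P3(22-23) P3(23-24) P3(24-25) P3(25-26) P1(26-31) P2(31-35) P4(35-41) P4(41-45)

Derivation:
t=0-3: P1@Q0 runs 3, rem=5, quantum used, demote→Q1. Q0=[P2,P3,P4,P5] Q1=[P1] Q2=[]
t=3-6: P2@Q0 runs 3, rem=4, quantum used, demote→Q1. Q0=[P3,P4,P5] Q1=[P1,P2] Q2=[]
t=6-7: P3@Q0 runs 1, rem=10, I/O yield, promote→Q0. Q0=[P4,P5,P3] Q1=[P1,P2] Q2=[]
t=7-10: P4@Q0 runs 3, rem=10, quantum used, demote→Q1. Q0=[P5,P3] Q1=[P1,P2,P4] Q2=[]
t=10-13: P5@Q0 runs 3, rem=3, I/O yield, promote→Q0. Q0=[P3,P5] Q1=[P1,P2,P4] Q2=[]
t=13-14: P3@Q0 runs 1, rem=9, I/O yield, promote→Q0. Q0=[P5,P3] Q1=[P1,P2,P4] Q2=[]
t=14-17: P5@Q0 runs 3, rem=0, completes. Q0=[P3] Q1=[P1,P2,P4] Q2=[]
t=17-18: P3@Q0 runs 1, rem=8, I/O yield, promote→Q0. Q0=[P3] Q1=[P1,P2,P4] Q2=[]
t=18-19: P3@Q0 runs 1, rem=7, I/O yield, promote→Q0. Q0=[P3] Q1=[P1,P2,P4] Q2=[]
t=19-20: P3@Q0 runs 1, rem=6, I/O yield, promote→Q0. Q0=[P3] Q1=[P1,P2,P4] Q2=[]
t=20-21: P3@Q0 runs 1, rem=5, I/O yield, promote→Q0. Q0=[P3] Q1=[P1,P2,P4] Q2=[]
t=21-22: P3@Q0 runs 1, rem=4, I/O yield, promote→Q0. Q0=[P3] Q1=[P1,P2,P4] Q2=[]
t=22-23: P3@Q0 runs 1, rem=3, I/O yield, promote→Q0. Q0=[P3] Q1=[P1,P2,P4] Q2=[]
t=23-24: P3@Q0 runs 1, rem=2, I/O yield, promote→Q0. Q0=[P3] Q1=[P1,P2,P4] Q2=[]
t=24-25: P3@Q0 runs 1, rem=1, I/O yield, promote→Q0. Q0=[P3] Q1=[P1,P2,P4] Q2=[]
t=25-26: P3@Q0 runs 1, rem=0, completes. Q0=[] Q1=[P1,P2,P4] Q2=[]
t=26-31: P1@Q1 runs 5, rem=0, completes. Q0=[] Q1=[P2,P4] Q2=[]
t=31-35: P2@Q1 runs 4, rem=0, completes. Q0=[] Q1=[P4] Q2=[]
t=35-41: P4@Q1 runs 6, rem=4, quantum used, demote→Q2. Q0=[] Q1=[] Q2=[P4]
t=41-45: P4@Q2 runs 4, rem=0, completes. Q0=[] Q1=[] Q2=[]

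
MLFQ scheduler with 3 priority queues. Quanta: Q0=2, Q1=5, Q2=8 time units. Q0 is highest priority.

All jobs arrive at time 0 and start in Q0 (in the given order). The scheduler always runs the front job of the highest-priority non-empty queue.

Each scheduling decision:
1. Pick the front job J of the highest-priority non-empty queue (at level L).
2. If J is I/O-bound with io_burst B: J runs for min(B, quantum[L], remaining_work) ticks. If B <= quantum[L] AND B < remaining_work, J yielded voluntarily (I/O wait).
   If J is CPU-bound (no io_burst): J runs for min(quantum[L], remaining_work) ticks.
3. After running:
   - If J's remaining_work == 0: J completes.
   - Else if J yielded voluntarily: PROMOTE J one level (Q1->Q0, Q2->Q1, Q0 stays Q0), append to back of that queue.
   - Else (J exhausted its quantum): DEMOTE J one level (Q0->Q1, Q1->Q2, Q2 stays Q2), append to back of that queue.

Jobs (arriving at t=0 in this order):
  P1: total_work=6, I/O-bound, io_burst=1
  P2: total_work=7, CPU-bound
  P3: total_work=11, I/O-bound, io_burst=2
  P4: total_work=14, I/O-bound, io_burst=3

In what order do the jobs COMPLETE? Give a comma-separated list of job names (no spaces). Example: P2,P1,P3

t=0-1: P1@Q0 runs 1, rem=5, I/O yield, promote→Q0. Q0=[P2,P3,P4,P1] Q1=[] Q2=[]
t=1-3: P2@Q0 runs 2, rem=5, quantum used, demote→Q1. Q0=[P3,P4,P1] Q1=[P2] Q2=[]
t=3-5: P3@Q0 runs 2, rem=9, I/O yield, promote→Q0. Q0=[P4,P1,P3] Q1=[P2] Q2=[]
t=5-7: P4@Q0 runs 2, rem=12, quantum used, demote→Q1. Q0=[P1,P3] Q1=[P2,P4] Q2=[]
t=7-8: P1@Q0 runs 1, rem=4, I/O yield, promote→Q0. Q0=[P3,P1] Q1=[P2,P4] Q2=[]
t=8-10: P3@Q0 runs 2, rem=7, I/O yield, promote→Q0. Q0=[P1,P3] Q1=[P2,P4] Q2=[]
t=10-11: P1@Q0 runs 1, rem=3, I/O yield, promote→Q0. Q0=[P3,P1] Q1=[P2,P4] Q2=[]
t=11-13: P3@Q0 runs 2, rem=5, I/O yield, promote→Q0. Q0=[P1,P3] Q1=[P2,P4] Q2=[]
t=13-14: P1@Q0 runs 1, rem=2, I/O yield, promote→Q0. Q0=[P3,P1] Q1=[P2,P4] Q2=[]
t=14-16: P3@Q0 runs 2, rem=3, I/O yield, promote→Q0. Q0=[P1,P3] Q1=[P2,P4] Q2=[]
t=16-17: P1@Q0 runs 1, rem=1, I/O yield, promote→Q0. Q0=[P3,P1] Q1=[P2,P4] Q2=[]
t=17-19: P3@Q0 runs 2, rem=1, I/O yield, promote→Q0. Q0=[P1,P3] Q1=[P2,P4] Q2=[]
t=19-20: P1@Q0 runs 1, rem=0, completes. Q0=[P3] Q1=[P2,P4] Q2=[]
t=20-21: P3@Q0 runs 1, rem=0, completes. Q0=[] Q1=[P2,P4] Q2=[]
t=21-26: P2@Q1 runs 5, rem=0, completes. Q0=[] Q1=[P4] Q2=[]
t=26-29: P4@Q1 runs 3, rem=9, I/O yield, promote→Q0. Q0=[P4] Q1=[] Q2=[]
t=29-31: P4@Q0 runs 2, rem=7, quantum used, demote→Q1. Q0=[] Q1=[P4] Q2=[]
t=31-34: P4@Q1 runs 3, rem=4, I/O yield, promote→Q0. Q0=[P4] Q1=[] Q2=[]
t=34-36: P4@Q0 runs 2, rem=2, quantum used, demote→Q1. Q0=[] Q1=[P4] Q2=[]
t=36-38: P4@Q1 runs 2, rem=0, completes. Q0=[] Q1=[] Q2=[]

Answer: P1,P3,P2,P4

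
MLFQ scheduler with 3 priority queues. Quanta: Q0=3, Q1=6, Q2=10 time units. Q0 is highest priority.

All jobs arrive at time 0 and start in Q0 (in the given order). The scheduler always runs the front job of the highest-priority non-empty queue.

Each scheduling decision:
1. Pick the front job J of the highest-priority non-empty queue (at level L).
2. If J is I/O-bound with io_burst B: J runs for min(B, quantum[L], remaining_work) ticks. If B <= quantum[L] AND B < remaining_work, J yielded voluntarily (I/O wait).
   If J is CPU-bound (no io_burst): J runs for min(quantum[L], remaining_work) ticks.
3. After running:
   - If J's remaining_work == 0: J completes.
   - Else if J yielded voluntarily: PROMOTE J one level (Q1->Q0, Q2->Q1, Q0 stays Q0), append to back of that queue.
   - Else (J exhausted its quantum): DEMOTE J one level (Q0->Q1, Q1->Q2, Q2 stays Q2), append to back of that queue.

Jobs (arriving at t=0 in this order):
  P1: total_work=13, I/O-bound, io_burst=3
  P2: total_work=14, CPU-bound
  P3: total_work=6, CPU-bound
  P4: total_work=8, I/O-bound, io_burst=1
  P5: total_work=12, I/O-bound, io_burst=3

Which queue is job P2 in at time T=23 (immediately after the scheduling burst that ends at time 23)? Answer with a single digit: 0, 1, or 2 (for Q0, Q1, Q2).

t=0-3: P1@Q0 runs 3, rem=10, I/O yield, promote→Q0. Q0=[P2,P3,P4,P5,P1] Q1=[] Q2=[]
t=3-6: P2@Q0 runs 3, rem=11, quantum used, demote→Q1. Q0=[P3,P4,P5,P1] Q1=[P2] Q2=[]
t=6-9: P3@Q0 runs 3, rem=3, quantum used, demote→Q1. Q0=[P4,P5,P1] Q1=[P2,P3] Q2=[]
t=9-10: P4@Q0 runs 1, rem=7, I/O yield, promote→Q0. Q0=[P5,P1,P4] Q1=[P2,P3] Q2=[]
t=10-13: P5@Q0 runs 3, rem=9, I/O yield, promote→Q0. Q0=[P1,P4,P5] Q1=[P2,P3] Q2=[]
t=13-16: P1@Q0 runs 3, rem=7, I/O yield, promote→Q0. Q0=[P4,P5,P1] Q1=[P2,P3] Q2=[]
t=16-17: P4@Q0 runs 1, rem=6, I/O yield, promote→Q0. Q0=[P5,P1,P4] Q1=[P2,P3] Q2=[]
t=17-20: P5@Q0 runs 3, rem=6, I/O yield, promote→Q0. Q0=[P1,P4,P5] Q1=[P2,P3] Q2=[]
t=20-23: P1@Q0 runs 3, rem=4, I/O yield, promote→Q0. Q0=[P4,P5,P1] Q1=[P2,P3] Q2=[]
t=23-24: P4@Q0 runs 1, rem=5, I/O yield, promote→Q0. Q0=[P5,P1,P4] Q1=[P2,P3] Q2=[]
t=24-27: P5@Q0 runs 3, rem=3, I/O yield, promote→Q0. Q0=[P1,P4,P5] Q1=[P2,P3] Q2=[]
t=27-30: P1@Q0 runs 3, rem=1, I/O yield, promote→Q0. Q0=[P4,P5,P1] Q1=[P2,P3] Q2=[]
t=30-31: P4@Q0 runs 1, rem=4, I/O yield, promote→Q0. Q0=[P5,P1,P4] Q1=[P2,P3] Q2=[]
t=31-34: P5@Q0 runs 3, rem=0, completes. Q0=[P1,P4] Q1=[P2,P3] Q2=[]
t=34-35: P1@Q0 runs 1, rem=0, completes. Q0=[P4] Q1=[P2,P3] Q2=[]
t=35-36: P4@Q0 runs 1, rem=3, I/O yield, promote→Q0. Q0=[P4] Q1=[P2,P3] Q2=[]
t=36-37: P4@Q0 runs 1, rem=2, I/O yield, promote→Q0. Q0=[P4] Q1=[P2,P3] Q2=[]
t=37-38: P4@Q0 runs 1, rem=1, I/O yield, promote→Q0. Q0=[P4] Q1=[P2,P3] Q2=[]
t=38-39: P4@Q0 runs 1, rem=0, completes. Q0=[] Q1=[P2,P3] Q2=[]
t=39-45: P2@Q1 runs 6, rem=5, quantum used, demote→Q2. Q0=[] Q1=[P3] Q2=[P2]
t=45-48: P3@Q1 runs 3, rem=0, completes. Q0=[] Q1=[] Q2=[P2]
t=48-53: P2@Q2 runs 5, rem=0, completes. Q0=[] Q1=[] Q2=[]

Answer: 1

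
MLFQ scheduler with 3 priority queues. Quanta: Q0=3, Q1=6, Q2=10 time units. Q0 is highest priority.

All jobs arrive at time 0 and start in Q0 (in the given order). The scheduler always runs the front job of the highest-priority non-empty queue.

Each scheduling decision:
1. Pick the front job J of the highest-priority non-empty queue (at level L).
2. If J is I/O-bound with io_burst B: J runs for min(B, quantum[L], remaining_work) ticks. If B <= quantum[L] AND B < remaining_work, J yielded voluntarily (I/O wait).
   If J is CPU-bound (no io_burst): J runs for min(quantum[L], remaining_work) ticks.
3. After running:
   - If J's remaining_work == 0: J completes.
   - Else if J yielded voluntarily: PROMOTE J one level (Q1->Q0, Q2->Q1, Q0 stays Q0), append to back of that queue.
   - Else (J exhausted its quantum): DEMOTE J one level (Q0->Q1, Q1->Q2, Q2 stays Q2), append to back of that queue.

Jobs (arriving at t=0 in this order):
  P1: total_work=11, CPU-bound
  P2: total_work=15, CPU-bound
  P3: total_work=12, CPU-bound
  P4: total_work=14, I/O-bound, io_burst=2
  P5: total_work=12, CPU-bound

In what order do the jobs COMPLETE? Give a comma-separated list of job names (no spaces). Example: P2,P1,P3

t=0-3: P1@Q0 runs 3, rem=8, quantum used, demote→Q1. Q0=[P2,P3,P4,P5] Q1=[P1] Q2=[]
t=3-6: P2@Q0 runs 3, rem=12, quantum used, demote→Q1. Q0=[P3,P4,P5] Q1=[P1,P2] Q2=[]
t=6-9: P3@Q0 runs 3, rem=9, quantum used, demote→Q1. Q0=[P4,P5] Q1=[P1,P2,P3] Q2=[]
t=9-11: P4@Q0 runs 2, rem=12, I/O yield, promote→Q0. Q0=[P5,P4] Q1=[P1,P2,P3] Q2=[]
t=11-14: P5@Q0 runs 3, rem=9, quantum used, demote→Q1. Q0=[P4] Q1=[P1,P2,P3,P5] Q2=[]
t=14-16: P4@Q0 runs 2, rem=10, I/O yield, promote→Q0. Q0=[P4] Q1=[P1,P2,P3,P5] Q2=[]
t=16-18: P4@Q0 runs 2, rem=8, I/O yield, promote→Q0. Q0=[P4] Q1=[P1,P2,P3,P5] Q2=[]
t=18-20: P4@Q0 runs 2, rem=6, I/O yield, promote→Q0. Q0=[P4] Q1=[P1,P2,P3,P5] Q2=[]
t=20-22: P4@Q0 runs 2, rem=4, I/O yield, promote→Q0. Q0=[P4] Q1=[P1,P2,P3,P5] Q2=[]
t=22-24: P4@Q0 runs 2, rem=2, I/O yield, promote→Q0. Q0=[P4] Q1=[P1,P2,P3,P5] Q2=[]
t=24-26: P4@Q0 runs 2, rem=0, completes. Q0=[] Q1=[P1,P2,P3,P5] Q2=[]
t=26-32: P1@Q1 runs 6, rem=2, quantum used, demote→Q2. Q0=[] Q1=[P2,P3,P5] Q2=[P1]
t=32-38: P2@Q1 runs 6, rem=6, quantum used, demote→Q2. Q0=[] Q1=[P3,P5] Q2=[P1,P2]
t=38-44: P3@Q1 runs 6, rem=3, quantum used, demote→Q2. Q0=[] Q1=[P5] Q2=[P1,P2,P3]
t=44-50: P5@Q1 runs 6, rem=3, quantum used, demote→Q2. Q0=[] Q1=[] Q2=[P1,P2,P3,P5]
t=50-52: P1@Q2 runs 2, rem=0, completes. Q0=[] Q1=[] Q2=[P2,P3,P5]
t=52-58: P2@Q2 runs 6, rem=0, completes. Q0=[] Q1=[] Q2=[P3,P5]
t=58-61: P3@Q2 runs 3, rem=0, completes. Q0=[] Q1=[] Q2=[P5]
t=61-64: P5@Q2 runs 3, rem=0, completes. Q0=[] Q1=[] Q2=[]

Answer: P4,P1,P2,P3,P5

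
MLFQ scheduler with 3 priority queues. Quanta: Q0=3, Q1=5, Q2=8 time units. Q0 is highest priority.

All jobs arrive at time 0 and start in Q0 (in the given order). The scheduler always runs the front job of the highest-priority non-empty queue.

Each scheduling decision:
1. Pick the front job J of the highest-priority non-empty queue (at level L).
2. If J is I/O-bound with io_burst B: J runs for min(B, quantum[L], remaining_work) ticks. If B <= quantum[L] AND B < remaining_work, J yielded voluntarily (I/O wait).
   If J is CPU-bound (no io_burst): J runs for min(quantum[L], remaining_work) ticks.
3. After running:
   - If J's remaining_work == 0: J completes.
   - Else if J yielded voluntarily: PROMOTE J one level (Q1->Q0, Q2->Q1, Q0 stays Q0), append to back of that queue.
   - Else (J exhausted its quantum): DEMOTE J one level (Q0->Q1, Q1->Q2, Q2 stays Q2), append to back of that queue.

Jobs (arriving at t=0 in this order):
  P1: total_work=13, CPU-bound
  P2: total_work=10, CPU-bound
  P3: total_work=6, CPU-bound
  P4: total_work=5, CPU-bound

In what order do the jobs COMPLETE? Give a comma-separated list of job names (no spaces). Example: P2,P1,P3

Answer: P3,P4,P1,P2

Derivation:
t=0-3: P1@Q0 runs 3, rem=10, quantum used, demote→Q1. Q0=[P2,P3,P4] Q1=[P1] Q2=[]
t=3-6: P2@Q0 runs 3, rem=7, quantum used, demote→Q1. Q0=[P3,P4] Q1=[P1,P2] Q2=[]
t=6-9: P3@Q0 runs 3, rem=3, quantum used, demote→Q1. Q0=[P4] Q1=[P1,P2,P3] Q2=[]
t=9-12: P4@Q0 runs 3, rem=2, quantum used, demote→Q1. Q0=[] Q1=[P1,P2,P3,P4] Q2=[]
t=12-17: P1@Q1 runs 5, rem=5, quantum used, demote→Q2. Q0=[] Q1=[P2,P3,P4] Q2=[P1]
t=17-22: P2@Q1 runs 5, rem=2, quantum used, demote→Q2. Q0=[] Q1=[P3,P4] Q2=[P1,P2]
t=22-25: P3@Q1 runs 3, rem=0, completes. Q0=[] Q1=[P4] Q2=[P1,P2]
t=25-27: P4@Q1 runs 2, rem=0, completes. Q0=[] Q1=[] Q2=[P1,P2]
t=27-32: P1@Q2 runs 5, rem=0, completes. Q0=[] Q1=[] Q2=[P2]
t=32-34: P2@Q2 runs 2, rem=0, completes. Q0=[] Q1=[] Q2=[]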